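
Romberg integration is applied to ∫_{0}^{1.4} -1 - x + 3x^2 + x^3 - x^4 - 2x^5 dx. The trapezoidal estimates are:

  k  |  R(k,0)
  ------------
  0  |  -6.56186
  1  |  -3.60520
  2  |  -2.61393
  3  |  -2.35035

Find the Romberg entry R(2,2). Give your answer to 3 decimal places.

-2.261

Richardson extrapolation on the trapezoidal column (denominator 4−1=3):
R(1,1) = -3.60520 + (-3.60520 − (-6.56186))/3 = -2.61965
R(2,1) = (4·(-2.61393) − (-3.60520)) / 3 = -2.28351
R(2,2) = (16·(-2.28351) − (-2.61965)) / 15 = -2.26110
(Column j=1 coincides with Simpson's rule on the same nodes.)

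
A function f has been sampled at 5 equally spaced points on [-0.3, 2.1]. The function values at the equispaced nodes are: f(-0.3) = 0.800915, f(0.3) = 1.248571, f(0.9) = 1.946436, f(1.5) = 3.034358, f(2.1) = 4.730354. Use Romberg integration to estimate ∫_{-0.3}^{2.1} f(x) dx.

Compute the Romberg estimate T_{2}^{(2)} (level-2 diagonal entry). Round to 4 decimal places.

5.3101

T_{0}^{(0)} (trapezoid, 1 panel, h=2.4000): 6.637523
T_{1}^{(0)} (trapezoid, 2 panels, h=1.2000): 5.654485
T_{2}^{(0)} (trapezoid, 4 panels, h=0.6000): 5.397000
T_{1}^{(1)} = 5.654485 + (5.654485 − 6.637523)/3 = 5.326806
T_{2}^{(1)} = 5.397000 + (5.397000 − 5.654485)/3 = 5.311172
T_{2}^{(2)} = 5.311172 + (5.311172 − 5.326806)/15 = 5.310130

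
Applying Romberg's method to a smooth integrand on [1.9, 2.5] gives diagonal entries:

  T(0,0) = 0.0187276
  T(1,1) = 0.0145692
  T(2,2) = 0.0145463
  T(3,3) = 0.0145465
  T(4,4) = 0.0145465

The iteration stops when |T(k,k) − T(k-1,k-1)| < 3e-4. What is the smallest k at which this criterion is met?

|T(1,1) − T(0,0)| = 0.0041584 ≥ 3e-4
|T(2,2) − T(1,1)| = 0.0000229 < 3e-4

k = 2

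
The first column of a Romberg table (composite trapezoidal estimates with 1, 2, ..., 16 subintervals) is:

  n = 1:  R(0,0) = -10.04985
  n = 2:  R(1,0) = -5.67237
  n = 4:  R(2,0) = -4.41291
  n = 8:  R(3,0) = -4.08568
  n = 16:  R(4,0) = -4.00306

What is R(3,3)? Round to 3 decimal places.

Richardson extrapolation on the trapezoidal column (denominator 4−1=3):
R(1,1) = -5.67237 + (-5.67237 − (-10.04985))/3 = -4.21321
R(2,1) = -4.41291 + (-4.41291 − (-5.67237))/3 = -3.99309
R(3,1) = -4.08568 + (-4.08568 − (-4.41291))/3 = -3.97660
R(2,2) = -3.99309 + (-3.99309 − (-4.21321))/15 = -3.97842
R(3,2) = -3.97660 + (-3.97660 − (-3.99309))/15 = -3.97550
R(3,3) = (64·(-3.97550) − (-3.97842)) / 63 = -3.97545

-3.975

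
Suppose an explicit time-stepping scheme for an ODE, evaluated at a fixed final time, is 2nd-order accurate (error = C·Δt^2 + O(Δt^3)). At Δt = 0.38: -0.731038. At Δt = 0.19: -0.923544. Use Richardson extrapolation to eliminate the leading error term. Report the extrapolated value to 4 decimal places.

The leading error scales as Δt^2; refining by a factor of 2 reduces it by 2^2 = 4.
Extrapolated value = (4·A(Δt/2) − A(Δt)) / (4 − 1)
= (4·(-0.923544) − (-0.731038)) / 3
= -2.963138 / 3 = -0.987713

-0.9877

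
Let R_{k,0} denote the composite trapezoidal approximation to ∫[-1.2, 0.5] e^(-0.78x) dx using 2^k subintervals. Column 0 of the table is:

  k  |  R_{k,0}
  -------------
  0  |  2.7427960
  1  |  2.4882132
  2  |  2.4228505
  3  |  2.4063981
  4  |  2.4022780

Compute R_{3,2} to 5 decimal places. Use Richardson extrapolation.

R_{2,1} = (4·2.4228505 − 2.4882132) / 3 = 2.4010629
R_{3,1} = (4·2.4063981 − 2.4228505) / 3 = 2.4009140
R_{3,2} = 2.4009140 + (2.4009140 − 2.4010629)/15 = 2.4009041
(Column j=1 coincides with Simpson's rule on the same nodes.)

2.40090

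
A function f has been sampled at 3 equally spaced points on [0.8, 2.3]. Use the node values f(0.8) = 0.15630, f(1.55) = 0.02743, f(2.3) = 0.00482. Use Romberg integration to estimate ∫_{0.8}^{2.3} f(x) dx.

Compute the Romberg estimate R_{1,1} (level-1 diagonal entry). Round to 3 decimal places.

0.068

R_{0,0} (trapezoid, 1 panel, h=1.5000): 0.12084
R_{1,0} (trapezoid, 2 panels, h=0.7500): 0.08099
R_{1,1} = 0.08099 + (0.08099 − 0.12084)/3 = 0.06771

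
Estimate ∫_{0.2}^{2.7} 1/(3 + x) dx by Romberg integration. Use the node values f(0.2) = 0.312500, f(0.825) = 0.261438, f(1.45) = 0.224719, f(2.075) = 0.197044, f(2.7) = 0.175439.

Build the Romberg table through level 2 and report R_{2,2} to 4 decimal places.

R_{0,0} (trapezoid, 1 panel, h=2.5000): 0.609924
R_{1,0} (trapezoid, 2 panels, h=1.2500): 0.585861
R_{2,0} (trapezoid, 4 panels, h=0.6250): 0.579482
R_{1,1} = 0.585861 + (0.585861 − 0.609924)/3 = 0.577840
R_{2,1} = 0.579482 + (0.579482 − 0.585861)/3 = 0.577356
R_{2,2} = 0.577356 + (0.577356 − 0.577840)/15 = 0.577324

0.5773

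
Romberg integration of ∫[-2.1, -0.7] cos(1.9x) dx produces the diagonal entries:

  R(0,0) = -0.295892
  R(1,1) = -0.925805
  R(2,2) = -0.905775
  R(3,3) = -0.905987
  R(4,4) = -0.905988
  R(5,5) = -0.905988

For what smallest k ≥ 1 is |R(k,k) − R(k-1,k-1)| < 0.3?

|R(1,1) − R(0,0)| = 0.629913 ≥ 0.3
|R(2,2) − R(1,1)| = 0.020030 < 0.3

k = 2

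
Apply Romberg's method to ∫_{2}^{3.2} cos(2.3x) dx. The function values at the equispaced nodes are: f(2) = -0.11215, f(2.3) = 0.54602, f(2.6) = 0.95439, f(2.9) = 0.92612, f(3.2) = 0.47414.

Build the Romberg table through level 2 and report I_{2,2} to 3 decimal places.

I_{0,0} (trapezoid, 1 panel, h=1.2000): 0.21719
I_{1,0} (trapezoid, 2 panels, h=0.6000): 0.68123
I_{2,0} (trapezoid, 4 panels, h=0.3000): 0.78226
I_{1,1} = 0.68123 + (0.68123 − 0.21719)/3 = 0.83591
I_{2,1} = 0.78226 + (0.78226 − 0.68123)/3 = 0.81594
I_{2,2} = 0.81594 + (0.81594 − 0.83591)/15 = 0.81461

0.815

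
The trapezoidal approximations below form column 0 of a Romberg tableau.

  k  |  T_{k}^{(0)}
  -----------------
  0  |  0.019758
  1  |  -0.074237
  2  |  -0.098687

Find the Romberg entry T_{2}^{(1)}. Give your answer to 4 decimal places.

T_{2}^{(1)} = -0.098687 + (-0.098687 − (-0.074237))/3 = -0.106837
(Column j=1 coincides with Simpson's rule on the same nodes.)

-0.1068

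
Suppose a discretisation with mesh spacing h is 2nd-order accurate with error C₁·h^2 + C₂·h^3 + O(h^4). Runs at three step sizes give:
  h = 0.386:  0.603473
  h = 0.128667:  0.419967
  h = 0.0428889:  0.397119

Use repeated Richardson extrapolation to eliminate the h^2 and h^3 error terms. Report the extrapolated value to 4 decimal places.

0.3942

First eliminate the h^2 term (factor 3^2 = 9):
  B₁ = (9·0.419967 − 0.603473)/8 = 0.397029
  B₂ = (9·0.397119 − 0.419967)/8 = 0.394263
Then eliminate the h^3 term (factor 3^3 = 27):
  (27·0.394263 − 0.397029)/26 = 0.394157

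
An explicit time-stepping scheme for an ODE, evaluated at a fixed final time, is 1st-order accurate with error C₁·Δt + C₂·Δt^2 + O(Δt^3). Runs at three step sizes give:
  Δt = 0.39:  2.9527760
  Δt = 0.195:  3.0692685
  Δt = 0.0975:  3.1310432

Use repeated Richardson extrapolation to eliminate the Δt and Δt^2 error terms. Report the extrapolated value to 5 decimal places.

First eliminate the Δt term (factor 2^1 = 2):
  B₁ = (2·3.0692685 − 2.9527760)/1 = 3.1857610
  B₂ = (2·3.1310432 − 3.0692685)/1 = 3.1928179
Then eliminate the Δt^2 term (factor 2^2 = 4):
  (4·3.1928179 − 3.1857610)/3 = 3.1951702

3.19517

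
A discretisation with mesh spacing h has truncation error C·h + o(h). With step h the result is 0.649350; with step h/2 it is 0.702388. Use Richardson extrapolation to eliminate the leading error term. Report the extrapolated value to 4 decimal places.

The leading error scales as h; refining by a factor of 2 reduces it by 2^1 = 2.
Extrapolated value = (2·A(h/2) − A(h)) / (2 − 1)
= (2·0.702388 − 0.649350) / 1
= 0.755426 / 1 = 0.755426

0.7554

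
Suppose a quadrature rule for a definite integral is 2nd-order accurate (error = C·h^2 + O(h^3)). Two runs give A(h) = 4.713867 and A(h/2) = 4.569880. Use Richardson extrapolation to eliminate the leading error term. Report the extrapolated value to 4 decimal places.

4.5219

The leading error scales as h^2; refining by a factor of 2 reduces it by 2^2 = 4.
Extrapolated value = (4·A(h/2) − A(h)) / (4 − 1)
= (4·4.569880 − 4.713867) / 3
= 13.565653 / 3 = 4.521884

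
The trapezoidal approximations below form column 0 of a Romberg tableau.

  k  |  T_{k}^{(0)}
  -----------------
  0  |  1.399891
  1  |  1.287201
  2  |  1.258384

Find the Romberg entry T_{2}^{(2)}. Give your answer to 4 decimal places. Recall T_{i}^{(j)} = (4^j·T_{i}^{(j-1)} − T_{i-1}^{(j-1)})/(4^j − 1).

1.2487

Richardson extrapolation on the trapezoidal column (denominator 4−1=3):
T_{1}^{(1)} = (4·1.287201 − 1.399891) / 3 = 1.249638
T_{2}^{(1)} = 1.258384 + (1.258384 − 1.287201)/3 = 1.248778
T_{2}^{(2)} = (16·1.248778 − 1.249638) / 15 = 1.248721
(Column j=1 coincides with Simpson's rule on the same nodes.)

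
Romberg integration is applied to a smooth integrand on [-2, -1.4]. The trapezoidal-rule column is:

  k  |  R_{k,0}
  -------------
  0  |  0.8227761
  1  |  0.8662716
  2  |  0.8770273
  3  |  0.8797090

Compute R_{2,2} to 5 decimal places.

Richardson extrapolation on the trapezoidal column (denominator 4−1=3):
R_{1,1} = (4·0.8662716 − 0.8227761) / 3 = 0.8807701
R_{2,1} = (4·0.8770273 − 0.8662716) / 3 = 0.8806125
R_{2,2} = 0.8806125 + (0.8806125 − 0.8807701)/15 = 0.8806020

0.88060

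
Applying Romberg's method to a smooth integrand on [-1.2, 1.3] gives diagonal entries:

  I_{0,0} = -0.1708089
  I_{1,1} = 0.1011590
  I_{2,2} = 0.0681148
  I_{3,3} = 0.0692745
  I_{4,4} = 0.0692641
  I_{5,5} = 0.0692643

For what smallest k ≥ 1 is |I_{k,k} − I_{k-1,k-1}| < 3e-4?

k = 4

|I_{1,1} − I_{0,0}| = 0.2719679 ≥ 3e-4
|I_{2,2} − I_{1,1}| = 0.0330442 ≥ 3e-4
|I_{3,3} − I_{2,2}| = 0.0011597 ≥ 3e-4
|I_{4,4} − I_{3,3}| = 0.0000104 < 3e-4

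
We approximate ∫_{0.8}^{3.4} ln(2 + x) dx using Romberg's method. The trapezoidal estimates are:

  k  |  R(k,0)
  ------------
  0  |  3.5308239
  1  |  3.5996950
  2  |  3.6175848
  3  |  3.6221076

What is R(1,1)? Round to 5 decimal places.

R(1,1) = (4·3.5996950 − 3.5308239) / 3 = 3.6226520

3.62265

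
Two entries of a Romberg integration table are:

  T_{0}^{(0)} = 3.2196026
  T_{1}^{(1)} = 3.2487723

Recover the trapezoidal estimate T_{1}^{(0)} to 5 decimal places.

From T_{1}^{(1)} = (4·T_{1}^{(0)} − T_{0}^{(0)})/3, solve for T_{1}^{(0)}:
4·T_{1}^{(0)} = 3·3.2487723 + 3.2196026 = 12.9659195
T_{1}^{(0)} = 3.2414799

3.24148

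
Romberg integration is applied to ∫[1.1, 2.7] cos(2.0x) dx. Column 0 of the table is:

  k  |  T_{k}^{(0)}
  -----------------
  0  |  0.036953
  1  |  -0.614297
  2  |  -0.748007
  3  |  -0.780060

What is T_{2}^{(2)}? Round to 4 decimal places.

Richardson extrapolation on the trapezoidal column (denominator 4−1=3):
T_{1}^{(1)} = (4·(-0.614297) − 0.036953) / 3 = -0.831380
T_{2}^{(1)} = (4·(-0.748007) − (-0.614297)) / 3 = -0.792577
T_{2}^{(2)} = (16·(-0.792577) − (-0.831380)) / 15 = -0.789990

-0.7900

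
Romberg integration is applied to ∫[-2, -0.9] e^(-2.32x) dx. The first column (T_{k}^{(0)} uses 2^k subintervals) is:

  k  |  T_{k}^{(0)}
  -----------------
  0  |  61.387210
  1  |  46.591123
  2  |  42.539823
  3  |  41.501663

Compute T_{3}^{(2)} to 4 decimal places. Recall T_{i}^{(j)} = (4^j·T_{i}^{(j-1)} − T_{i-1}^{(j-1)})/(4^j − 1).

T_{2}^{(1)} = 42.539823 + (42.539823 − 46.591123)/3 = 41.189390
T_{3}^{(1)} = 41.501663 + (41.501663 − 42.539823)/3 = 41.155610
T_{3}^{(2)} = (16·41.155610 − 41.189390) / 15 = 41.153358
(Column j=1 coincides with Simpson's rule on the same nodes.)

41.1534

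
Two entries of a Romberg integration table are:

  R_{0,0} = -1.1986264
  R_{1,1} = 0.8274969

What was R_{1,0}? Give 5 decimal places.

From R_{1,1} = (4·R_{1,0} − R_{0,0})/3, solve for R_{1,0}:
4·R_{1,0} = 3·0.8274969 + (-1.1986264) = 1.2838643
R_{1,0} = 0.3209661

0.32097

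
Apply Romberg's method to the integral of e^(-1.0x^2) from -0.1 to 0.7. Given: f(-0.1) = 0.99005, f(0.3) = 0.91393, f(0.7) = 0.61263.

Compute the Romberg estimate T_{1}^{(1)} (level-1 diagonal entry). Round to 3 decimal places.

T_{0}^{(0)} (trapezoid, 1 panel, h=0.8000): 0.64107
T_{1}^{(0)} (trapezoid, 2 panels, h=0.4000): 0.68611
T_{1}^{(1)} = 0.68611 + (0.68611 − 0.64107)/3 = 0.70112

0.701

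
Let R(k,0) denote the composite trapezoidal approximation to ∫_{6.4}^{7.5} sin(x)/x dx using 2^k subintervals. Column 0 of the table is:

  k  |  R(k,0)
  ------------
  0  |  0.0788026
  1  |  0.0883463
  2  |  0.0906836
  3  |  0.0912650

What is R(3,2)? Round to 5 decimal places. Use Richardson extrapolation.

R(2,1) = 0.0906836 + (0.0906836 − 0.0883463)/3 = 0.0914627
R(3,1) = (4·0.0912650 − 0.0906836) / 3 = 0.0914588
R(3,2) = 0.0914588 + (0.0914588 − 0.0914627)/15 = 0.0914585
(Column j=1 coincides with Simpson's rule on the same nodes.)

0.09146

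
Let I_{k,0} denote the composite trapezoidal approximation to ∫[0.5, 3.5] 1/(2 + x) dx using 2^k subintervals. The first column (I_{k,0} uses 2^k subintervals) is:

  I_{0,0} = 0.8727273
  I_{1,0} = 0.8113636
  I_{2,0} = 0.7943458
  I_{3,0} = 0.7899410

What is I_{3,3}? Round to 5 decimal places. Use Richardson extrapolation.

I_{1,1} = 0.8113636 + (0.8113636 − 0.8727273)/3 = 0.7909090
I_{2,1} = 0.7943458 + (0.7943458 − 0.8113636)/3 = 0.7886732
I_{3,1} = (4·0.7899410 − 0.7943458) / 3 = 0.7884727
I_{2,2} = (16·0.7886732 − 0.7909090) / 15 = 0.7885241
I_{3,2} = (16·0.7884727 − 0.7886732) / 15 = 0.7884593
I_{3,3} = 0.7884593 + (0.7884593 − 0.7885241)/63 = 0.7884583

0.78846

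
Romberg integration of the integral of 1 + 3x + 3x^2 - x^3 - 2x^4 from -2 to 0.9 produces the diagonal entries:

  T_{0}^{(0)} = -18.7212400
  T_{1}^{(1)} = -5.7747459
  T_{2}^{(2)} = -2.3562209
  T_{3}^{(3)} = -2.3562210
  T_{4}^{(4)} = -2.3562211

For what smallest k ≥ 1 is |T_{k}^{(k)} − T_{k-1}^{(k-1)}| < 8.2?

k = 2

|T_{1}^{(1)} − T_{0}^{(0)}| = 12.9464941 ≥ 8.2
|T_{2}^{(2)} − T_{1}^{(1)}| = 3.4185250 < 8.2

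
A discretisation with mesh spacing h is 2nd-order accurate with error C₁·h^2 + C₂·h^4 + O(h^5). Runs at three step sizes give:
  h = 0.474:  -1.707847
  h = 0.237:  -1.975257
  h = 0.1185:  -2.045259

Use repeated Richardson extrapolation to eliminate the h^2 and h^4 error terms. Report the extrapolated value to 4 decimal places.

-2.0689

First eliminate the h^2 term (factor 2^2 = 4):
  B₁ = (4·(-1.975257) − (-1.707847))/3 = -2.064394
  B₂ = (4·(-2.045259) − (-1.975257))/3 = -2.068593
Then eliminate the h^4 term (factor 2^4 = 16):
  (16·(-2.068593) − (-2.064394))/15 = -2.068873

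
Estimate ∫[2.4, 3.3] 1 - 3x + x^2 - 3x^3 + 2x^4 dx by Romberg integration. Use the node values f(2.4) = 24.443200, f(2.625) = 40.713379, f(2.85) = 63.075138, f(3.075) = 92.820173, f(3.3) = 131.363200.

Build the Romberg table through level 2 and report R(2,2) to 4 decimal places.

R(0,0) (trapezoid, 1 panel, h=0.9000): 70.112880
R(1,0) (trapezoid, 2 panels, h=0.4500): 63.440252
R(2,0) (trapezoid, 4 panels, h=0.2250): 61.765175
R(1,1) = 63.440252 + (63.440252 − 70.112880)/3 = 61.216043
R(2,1) = 61.765175 + (61.765175 − 63.440252)/3 = 61.206816
R(2,2) = 61.206816 + (61.206816 − 61.216043)/15 = 61.206201

61.2062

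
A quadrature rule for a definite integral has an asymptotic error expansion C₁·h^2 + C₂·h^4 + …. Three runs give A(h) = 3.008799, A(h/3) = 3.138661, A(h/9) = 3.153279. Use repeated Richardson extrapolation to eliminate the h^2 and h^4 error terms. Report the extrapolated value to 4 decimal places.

First eliminate the h^2 term (factor 3^2 = 9):
  B₁ = (9·3.138661 − 3.008799)/8 = 3.154894
  B₂ = (9·3.153279 − 3.138661)/8 = 3.155106
Then eliminate the h^4 term (factor 3^4 = 81):
  (81·3.155106 − 3.154894)/80 = 3.155109

3.1551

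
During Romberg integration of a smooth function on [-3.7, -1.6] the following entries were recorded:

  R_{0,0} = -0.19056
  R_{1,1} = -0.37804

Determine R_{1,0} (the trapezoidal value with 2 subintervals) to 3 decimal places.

From R_{1,1} = (4·R_{1,0} − R_{0,0})/3, solve for R_{1,0}:
4·R_{1,0} = 3·(-0.37804) + (-0.19056) = -1.32468
R_{1,0} = -0.33117

-0.331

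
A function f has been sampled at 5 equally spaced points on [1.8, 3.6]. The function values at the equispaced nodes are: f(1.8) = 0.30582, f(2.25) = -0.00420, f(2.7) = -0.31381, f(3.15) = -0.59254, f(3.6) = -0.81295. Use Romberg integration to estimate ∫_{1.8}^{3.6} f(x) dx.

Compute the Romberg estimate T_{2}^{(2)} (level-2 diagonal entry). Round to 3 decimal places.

T_{0}^{(0)} (trapezoid, 1 panel, h=1.8000): -0.45642
T_{1}^{(0)} (trapezoid, 2 panels, h=0.9000): -0.51064
T_{2}^{(0)} (trapezoid, 4 panels, h=0.4500): -0.52385
T_{1}^{(1)} = -0.51064 + (-0.51064 − (-0.45642))/3 = -0.52871
T_{2}^{(1)} = -0.52385 + (-0.52385 − (-0.51064))/3 = -0.52825
T_{2}^{(2)} = -0.52825 + (-0.52825 − (-0.52871))/15 = -0.52822

-0.528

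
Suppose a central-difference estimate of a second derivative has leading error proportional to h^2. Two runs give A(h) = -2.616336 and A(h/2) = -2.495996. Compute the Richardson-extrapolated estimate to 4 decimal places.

Extrapolated value = (4·A(h/2) − A(h)) / (4 − 1)
= (4·(-2.495996) − (-2.616336)) / 3
= -7.367648 / 3 = -2.455883

-2.4559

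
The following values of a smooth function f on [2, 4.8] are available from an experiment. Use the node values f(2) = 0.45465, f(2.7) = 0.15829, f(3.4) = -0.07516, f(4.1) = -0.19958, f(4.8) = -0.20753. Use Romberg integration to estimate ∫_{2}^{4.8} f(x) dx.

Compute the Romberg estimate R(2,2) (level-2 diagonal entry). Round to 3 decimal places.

R(0,0) (trapezoid, 1 panel, h=2.8000): 0.34597
R(1,0) (trapezoid, 2 panels, h=1.4000): 0.06776
R(2,0) (trapezoid, 4 panels, h=0.7000): 0.00498
R(1,1) = 0.06776 + (0.06776 − 0.34597)/3 = -0.02498
R(2,1) = 0.00498 + (0.00498 − 0.06776)/3 = -0.01595
R(2,2) = -0.01595 + (-0.01595 − (-0.02498))/15 = -0.01535

-0.015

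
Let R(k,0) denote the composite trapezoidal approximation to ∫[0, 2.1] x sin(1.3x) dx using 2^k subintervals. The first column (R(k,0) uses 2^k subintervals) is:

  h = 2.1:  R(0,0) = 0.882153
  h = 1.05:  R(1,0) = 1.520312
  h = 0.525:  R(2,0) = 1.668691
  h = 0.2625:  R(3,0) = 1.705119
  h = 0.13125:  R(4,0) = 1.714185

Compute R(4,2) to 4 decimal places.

1.7172

Richardson extrapolation on the trapezoidal column (denominator 4−1=3):
R(3,1) = 1.705119 + (1.705119 − 1.668691)/3 = 1.717262
R(4,1) = 1.714185 + (1.714185 − 1.705119)/3 = 1.717207
R(4,2) = (16·1.717207 − 1.717262) / 15 = 1.717203
(Column j=1 coincides with Simpson's rule on the same nodes.)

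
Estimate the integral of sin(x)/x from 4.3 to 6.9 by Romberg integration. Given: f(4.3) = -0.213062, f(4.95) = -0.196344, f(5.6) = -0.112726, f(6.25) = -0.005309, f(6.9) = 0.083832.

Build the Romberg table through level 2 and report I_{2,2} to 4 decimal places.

I_{0,0} (trapezoid, 1 panel, h=2.6000): -0.167999
I_{1,0} (trapezoid, 2 panels, h=1.3000): -0.230543
I_{2,0} (trapezoid, 4 panels, h=0.6500): -0.246346
I_{1,1} = -0.230543 + (-0.230543 − (-0.167999))/3 = -0.251391
I_{2,1} = -0.246346 + (-0.246346 − (-0.230543))/3 = -0.251614
I_{2,2} = -0.251614 + (-0.251614 − (-0.251391))/15 = -0.251629

-0.2516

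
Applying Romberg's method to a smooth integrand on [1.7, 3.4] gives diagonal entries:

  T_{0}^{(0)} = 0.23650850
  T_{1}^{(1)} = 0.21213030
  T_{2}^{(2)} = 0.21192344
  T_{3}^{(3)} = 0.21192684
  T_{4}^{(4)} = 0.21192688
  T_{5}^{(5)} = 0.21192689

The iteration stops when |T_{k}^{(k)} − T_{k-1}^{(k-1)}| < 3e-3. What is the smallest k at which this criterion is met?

k = 2

|T_{1}^{(1)} − T_{0}^{(0)}| = 0.02437820 ≥ 3e-3
|T_{2}^{(2)} − T_{1}^{(1)}| = 0.00020686 < 3e-3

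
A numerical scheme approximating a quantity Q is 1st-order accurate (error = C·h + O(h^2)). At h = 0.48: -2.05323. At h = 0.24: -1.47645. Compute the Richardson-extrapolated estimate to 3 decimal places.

Extrapolated value = (2·A(h/2) − A(h)) / (2 − 1)
= (2·(-1.47645) − (-2.05323)) / 1
= -0.89967 / 1 = -0.89967

-0.900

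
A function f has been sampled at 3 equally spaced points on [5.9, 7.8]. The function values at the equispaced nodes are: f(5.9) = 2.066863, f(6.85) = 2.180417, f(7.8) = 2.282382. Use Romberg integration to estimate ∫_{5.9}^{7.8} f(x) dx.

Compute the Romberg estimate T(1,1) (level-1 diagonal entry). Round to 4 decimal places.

4.1391

T(0,0) (trapezoid, 1 panel, h=1.9000): 4.131783
T(1,0) (trapezoid, 2 panels, h=0.9500): 4.137288
T(1,1) = 4.137288 + (4.137288 − 4.131783)/3 = 4.139123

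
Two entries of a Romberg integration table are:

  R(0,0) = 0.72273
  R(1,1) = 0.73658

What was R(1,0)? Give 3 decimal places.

From R(1,1) = (4·R(1,0) − R(0,0))/3, solve for R(1,0):
4·R(1,0) = 3·0.73658 + 0.72273 = 2.93247
R(1,0) = 0.73312

0.733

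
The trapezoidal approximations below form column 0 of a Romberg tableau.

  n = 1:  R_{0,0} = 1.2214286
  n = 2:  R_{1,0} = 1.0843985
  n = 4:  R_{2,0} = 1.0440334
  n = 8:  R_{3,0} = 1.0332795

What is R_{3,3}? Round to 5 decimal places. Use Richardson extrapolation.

1.02963

Richardson extrapolation on the trapezoidal column (denominator 4−1=3):
R_{1,1} = (4·1.0843985 − 1.2214286) / 3 = 1.0387218
R_{2,1} = (4·1.0440334 − 1.0843985) / 3 = 1.0305784
R_{3,1} = (4·1.0332795 − 1.0440334) / 3 = 1.0296949
R_{2,2} = (16·1.0305784 − 1.0387218) / 15 = 1.0300355
R_{3,2} = (16·1.0296949 − 1.0305784) / 15 = 1.0296360
R_{3,3} = (64·1.0296360 − 1.0300355) / 63 = 1.0296297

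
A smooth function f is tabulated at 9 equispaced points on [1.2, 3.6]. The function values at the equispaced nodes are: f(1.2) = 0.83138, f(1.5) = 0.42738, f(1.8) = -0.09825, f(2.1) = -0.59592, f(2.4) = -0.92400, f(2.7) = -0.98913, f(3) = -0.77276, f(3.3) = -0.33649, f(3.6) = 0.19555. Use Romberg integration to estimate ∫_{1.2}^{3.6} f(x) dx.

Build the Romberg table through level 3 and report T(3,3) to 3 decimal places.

-0.854

T(0,0) (trapezoid, 1 panel, h=2.4000): 1.23232
T(1,0) (trapezoid, 2 panels, h=1.2000): -0.49264
T(2,0) (trapezoid, 4 panels, h=0.6000): -0.76893
T(3,0) (trapezoid, 8 panels, h=0.3000): -0.83271
T(1,1) = -0.49264 + (-0.49264 − 1.23232)/3 = -1.06763
T(2,1) = -0.76893 + (-0.76893 − (-0.49264))/3 = -0.86103
T(3,1) = -0.83271 + (-0.83271 − (-0.76893))/3 = -0.85397
T(2,2) = -0.86103 + (-0.86103 − (-1.06763))/15 = -0.84726
T(3,2) = -0.85397 + (-0.85397 − (-0.86103))/15 = -0.85350
T(3,3) = -0.85350 + (-0.85350 − (-0.84726))/63 = -0.85360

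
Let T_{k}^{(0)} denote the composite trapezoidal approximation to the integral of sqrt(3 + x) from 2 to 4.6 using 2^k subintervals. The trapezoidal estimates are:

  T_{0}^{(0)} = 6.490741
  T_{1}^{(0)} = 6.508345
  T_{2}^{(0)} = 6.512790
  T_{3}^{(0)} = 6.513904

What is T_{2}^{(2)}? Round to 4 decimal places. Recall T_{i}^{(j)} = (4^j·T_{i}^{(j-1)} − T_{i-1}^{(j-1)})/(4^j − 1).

Richardson extrapolation on the trapezoidal column (denominator 4−1=3):
T_{1}^{(1)} = (4·6.508345 − 6.490741) / 3 = 6.514213
T_{2}^{(1)} = (4·6.512790 − 6.508345) / 3 = 6.514272
T_{2}^{(2)} = (16·6.514272 − 6.514213) / 15 = 6.514276

6.5143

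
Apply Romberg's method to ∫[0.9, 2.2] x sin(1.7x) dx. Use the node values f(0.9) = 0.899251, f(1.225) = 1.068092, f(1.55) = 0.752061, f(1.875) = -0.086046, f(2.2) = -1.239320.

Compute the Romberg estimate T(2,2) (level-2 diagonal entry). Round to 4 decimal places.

T(0,0) (trapezoid, 1 panel, h=1.3000): -0.221045
T(1,0) (trapezoid, 2 panels, h=0.6500): 0.378317
T(2,0) (trapezoid, 4 panels, h=0.3250): 0.508324
T(1,1) = 0.378317 + (0.378317 − (-0.221045))/3 = 0.578104
T(2,1) = 0.508324 + (0.508324 − 0.378317)/3 = 0.551660
T(2,2) = 0.551660 + (0.551660 − 0.578104)/15 = 0.549897

0.5499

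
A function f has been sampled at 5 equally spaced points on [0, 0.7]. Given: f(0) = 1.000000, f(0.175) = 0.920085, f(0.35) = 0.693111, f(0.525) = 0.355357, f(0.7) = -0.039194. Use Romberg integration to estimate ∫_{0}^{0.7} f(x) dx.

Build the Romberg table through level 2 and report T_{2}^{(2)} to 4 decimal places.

T_{0}^{(0)} (trapezoid, 1 panel, h=0.7000): 0.336282
T_{1}^{(0)} (trapezoid, 2 panels, h=0.3500): 0.410730
T_{2}^{(0)} (trapezoid, 4 panels, h=0.1750): 0.428567
T_{1}^{(1)} = 0.410730 + (0.410730 − 0.336282)/3 = 0.435546
T_{2}^{(1)} = 0.428567 + (0.428567 − 0.410730)/3 = 0.434513
T_{2}^{(2)} = 0.434513 + (0.434513 − 0.435546)/15 = 0.434444

0.4344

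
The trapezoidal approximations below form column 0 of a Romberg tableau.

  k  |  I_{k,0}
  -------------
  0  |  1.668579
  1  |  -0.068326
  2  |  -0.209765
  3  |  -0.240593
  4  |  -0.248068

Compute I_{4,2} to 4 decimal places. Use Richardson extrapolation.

-0.2505

Richardson extrapolation on the trapezoidal column (denominator 4−1=3):
I_{3,1} = (4·(-0.240593) − (-0.209765)) / 3 = -0.250869
I_{4,1} = -0.248068 + (-0.248068 − (-0.240593))/3 = -0.250560
I_{4,2} = (16·(-0.250560) − (-0.250869)) / 15 = -0.250539
(Column j=1 coincides with Simpson's rule on the same nodes.)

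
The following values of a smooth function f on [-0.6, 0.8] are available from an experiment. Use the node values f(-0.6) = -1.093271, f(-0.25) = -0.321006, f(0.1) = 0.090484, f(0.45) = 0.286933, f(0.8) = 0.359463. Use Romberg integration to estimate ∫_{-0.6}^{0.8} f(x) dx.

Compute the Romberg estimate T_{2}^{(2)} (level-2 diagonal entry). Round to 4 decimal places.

-0.0800

T_{0}^{(0)} (trapezoid, 1 panel, h=1.4000): -0.513666
T_{1}^{(0)} (trapezoid, 2 panels, h=0.7000): -0.193494
T_{2}^{(0)} (trapezoid, 4 panels, h=0.3500): -0.108673
T_{1}^{(1)} = -0.193494 + (-0.193494 − (-0.513666))/3 = -0.086770
T_{2}^{(1)} = -0.108673 + (-0.108673 − (-0.193494))/3 = -0.080399
T_{2}^{(2)} = -0.080399 + (-0.080399 − (-0.086770))/15 = -0.079974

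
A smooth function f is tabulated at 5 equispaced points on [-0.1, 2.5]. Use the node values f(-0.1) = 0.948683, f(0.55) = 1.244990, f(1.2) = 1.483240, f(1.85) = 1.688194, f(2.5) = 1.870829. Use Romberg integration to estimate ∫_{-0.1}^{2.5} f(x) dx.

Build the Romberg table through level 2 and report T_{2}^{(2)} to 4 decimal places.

T_{0}^{(0)} (trapezoid, 1 panel, h=2.6000): 3.665366
T_{1}^{(0)} (trapezoid, 2 panels, h=1.3000): 3.760895
T_{2}^{(0)} (trapezoid, 4 panels, h=0.6500): 3.787017
T_{1}^{(1)} = 3.760895 + (3.760895 − 3.665366)/3 = 3.792738
T_{2}^{(1)} = 3.787017 + (3.787017 − 3.760895)/3 = 3.795724
T_{2}^{(2)} = 3.795724 + (3.795724 − 3.792738)/15 = 3.795923

3.7959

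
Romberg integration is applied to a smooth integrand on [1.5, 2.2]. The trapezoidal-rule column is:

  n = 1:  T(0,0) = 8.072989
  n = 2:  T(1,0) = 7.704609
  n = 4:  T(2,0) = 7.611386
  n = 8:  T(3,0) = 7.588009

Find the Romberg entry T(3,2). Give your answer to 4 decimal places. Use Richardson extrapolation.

Richardson extrapolation on the trapezoidal column (denominator 4−1=3):
T(2,1) = (4·7.611386 − 7.704609) / 3 = 7.580312
T(3,1) = (4·7.588009 − 7.611386) / 3 = 7.580217
T(3,2) = (16·7.580217 − 7.580312) / 15 = 7.580211

7.5802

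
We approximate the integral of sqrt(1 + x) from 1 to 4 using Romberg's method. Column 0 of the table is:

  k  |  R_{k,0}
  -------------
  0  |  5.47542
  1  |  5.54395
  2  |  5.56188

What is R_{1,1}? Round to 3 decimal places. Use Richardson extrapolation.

5.567

R_{1,1} = (4·5.54395 − 5.47542) / 3 = 5.56679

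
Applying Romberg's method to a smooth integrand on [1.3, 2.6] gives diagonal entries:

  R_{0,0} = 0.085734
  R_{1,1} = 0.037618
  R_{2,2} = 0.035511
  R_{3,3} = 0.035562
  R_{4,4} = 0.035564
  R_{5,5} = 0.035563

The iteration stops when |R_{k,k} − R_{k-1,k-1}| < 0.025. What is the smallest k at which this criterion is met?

k = 2

|R_{1,1} − R_{0,0}| = 0.048116 ≥ 0.025
|R_{2,2} − R_{1,1}| = 0.002107 < 0.025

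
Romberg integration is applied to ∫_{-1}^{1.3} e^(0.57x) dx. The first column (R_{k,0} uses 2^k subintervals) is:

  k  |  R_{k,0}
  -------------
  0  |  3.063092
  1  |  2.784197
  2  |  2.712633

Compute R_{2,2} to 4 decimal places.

Richardson extrapolation on the trapezoidal column (denominator 4−1=3):
R_{1,1} = (4·2.784197 − 3.063092) / 3 = 2.691232
R_{2,1} = 2.712633 + (2.712633 − 2.784197)/3 = 2.688778
R_{2,2} = (16·2.688778 − 2.691232) / 15 = 2.688614

2.6886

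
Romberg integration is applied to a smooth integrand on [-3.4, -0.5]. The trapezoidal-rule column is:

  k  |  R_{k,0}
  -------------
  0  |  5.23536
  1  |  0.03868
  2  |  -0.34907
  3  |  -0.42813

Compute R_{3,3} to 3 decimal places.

-0.454

Richardson extrapolation on the trapezoidal column (denominator 4−1=3):
R_{1,1} = (4·0.03868 − 5.23536) / 3 = -1.69355
R_{2,1} = (4·(-0.34907) − 0.03868) / 3 = -0.47832
R_{3,1} = (4·(-0.42813) − (-0.34907)) / 3 = -0.45448
R_{2,2} = -0.47832 + (-0.47832 − (-1.69355))/15 = -0.39730
R_{3,2} = (16·(-0.45448) − (-0.47832)) / 15 = -0.45289
R_{3,3} = -0.45289 + (-0.45289 − (-0.39730))/63 = -0.45377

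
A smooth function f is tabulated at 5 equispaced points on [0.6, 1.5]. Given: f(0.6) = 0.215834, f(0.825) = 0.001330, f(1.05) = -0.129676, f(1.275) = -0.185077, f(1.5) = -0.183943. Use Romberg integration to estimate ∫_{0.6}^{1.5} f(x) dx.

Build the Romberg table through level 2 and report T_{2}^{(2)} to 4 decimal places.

T_{0}^{(0)} (trapezoid, 1 panel, h=0.9000): 0.014351
T_{1}^{(0)} (trapezoid, 2 panels, h=0.4500): -0.051179
T_{2}^{(0)} (trapezoid, 4 panels, h=0.2250): -0.066932
T_{1}^{(1)} = -0.051179 + (-0.051179 − 0.014351)/3 = -0.073022
T_{2}^{(1)} = -0.066932 + (-0.066932 − (-0.051179))/3 = -0.072183
T_{2}^{(2)} = -0.072183 + (-0.072183 − (-0.073022))/15 = -0.072127

-0.0721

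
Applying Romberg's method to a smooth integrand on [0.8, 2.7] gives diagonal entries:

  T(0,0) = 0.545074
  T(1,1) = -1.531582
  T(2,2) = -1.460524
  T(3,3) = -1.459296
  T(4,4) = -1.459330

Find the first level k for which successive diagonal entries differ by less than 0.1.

k = 2

|T(1,1) − T(0,0)| = 2.076656 ≥ 0.1
|T(2,2) − T(1,1)| = 0.071058 < 0.1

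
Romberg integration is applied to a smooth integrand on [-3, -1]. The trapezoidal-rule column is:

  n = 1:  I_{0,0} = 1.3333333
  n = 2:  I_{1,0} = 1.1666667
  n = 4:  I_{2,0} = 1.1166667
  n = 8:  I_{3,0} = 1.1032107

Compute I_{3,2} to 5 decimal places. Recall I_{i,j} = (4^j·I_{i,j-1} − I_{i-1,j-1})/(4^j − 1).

1.09864

Richardson extrapolation on the trapezoidal column (denominator 4−1=3):
I_{2,1} = (4·1.1166667 − 1.1666667) / 3 = 1.1000000
I_{3,1} = (4·1.1032107 − 1.1166667) / 3 = 1.0987254
I_{3,2} = (16·1.0987254 − 1.1000000) / 15 = 1.0986404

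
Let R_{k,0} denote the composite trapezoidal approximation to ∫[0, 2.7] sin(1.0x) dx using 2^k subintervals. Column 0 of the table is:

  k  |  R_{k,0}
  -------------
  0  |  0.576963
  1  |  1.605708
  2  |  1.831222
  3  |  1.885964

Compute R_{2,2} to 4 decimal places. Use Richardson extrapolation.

R_{1,1} = (4·1.605708 − 0.576963) / 3 = 1.948623
R_{2,1} = 1.831222 + (1.831222 − 1.605708)/3 = 1.906393
R_{2,2} = 1.906393 + (1.906393 − 1.948623)/15 = 1.903578

1.9036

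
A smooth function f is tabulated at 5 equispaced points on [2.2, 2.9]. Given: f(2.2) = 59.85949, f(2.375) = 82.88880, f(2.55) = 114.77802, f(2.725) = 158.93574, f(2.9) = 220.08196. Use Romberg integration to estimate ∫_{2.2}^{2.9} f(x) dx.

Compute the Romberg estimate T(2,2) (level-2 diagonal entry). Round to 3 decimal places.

T(0,0) (trapezoid, 1 panel, h=0.7000): 97.97951
T(1,0) (trapezoid, 2 panels, h=0.3500): 89.16206
T(2,0) (trapezoid, 4 panels, h=0.1750): 86.90032
T(1,1) = 89.16206 + (89.16206 − 97.97951)/3 = 86.22291
T(2,1) = 86.90032 + (86.90032 − 89.16206)/3 = 86.14641
T(2,2) = 86.14641 + (86.14641 − 86.22291)/15 = 86.14131

86.141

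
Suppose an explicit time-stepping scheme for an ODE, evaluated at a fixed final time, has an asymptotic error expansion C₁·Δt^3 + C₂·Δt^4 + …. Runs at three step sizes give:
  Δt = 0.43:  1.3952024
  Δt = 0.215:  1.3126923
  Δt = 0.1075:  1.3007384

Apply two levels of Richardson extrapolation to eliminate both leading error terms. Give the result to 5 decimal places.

1.29891

First eliminate the Δt^3 term (factor 2^3 = 8):
  B₁ = (8·1.3126923 − 1.3952024)/7 = 1.3009051
  B₂ = (8·1.3007384 − 1.3126923)/7 = 1.2990307
Then eliminate the Δt^4 term (factor 2^4 = 16):
  (16·1.2990307 − 1.3009051)/15 = 1.2989057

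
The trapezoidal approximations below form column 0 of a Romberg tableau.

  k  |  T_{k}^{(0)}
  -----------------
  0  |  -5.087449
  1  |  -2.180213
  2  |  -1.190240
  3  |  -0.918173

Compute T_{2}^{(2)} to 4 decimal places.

T_{1}^{(1)} = (4·(-2.180213) − (-5.087449)) / 3 = -1.211134
T_{2}^{(1)} = (4·(-1.190240) − (-2.180213)) / 3 = -0.860249
T_{2}^{(2)} = -0.860249 + (-0.860249 − (-1.211134))/15 = -0.836857

-0.8369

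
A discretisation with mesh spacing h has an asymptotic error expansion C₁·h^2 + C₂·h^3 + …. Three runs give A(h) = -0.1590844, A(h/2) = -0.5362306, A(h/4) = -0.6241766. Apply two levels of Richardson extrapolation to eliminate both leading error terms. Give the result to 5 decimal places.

First eliminate the h^2 term (factor 2^2 = 4):
  B₁ = (4·(-0.5362306) − (-0.1590844))/3 = -0.6619460
  B₂ = (4·(-0.6241766) − (-0.5362306))/3 = -0.6534919
Then eliminate the h^3 term (factor 2^3 = 8):
  (8·(-0.6534919) − (-0.6619460))/7 = -0.6522842

-0.65228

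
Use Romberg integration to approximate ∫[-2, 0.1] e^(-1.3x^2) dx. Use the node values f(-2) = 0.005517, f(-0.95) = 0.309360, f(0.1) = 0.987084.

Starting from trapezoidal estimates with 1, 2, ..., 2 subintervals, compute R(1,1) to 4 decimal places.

R(0,0) (trapezoid, 1 panel, h=2.1000): 1.042231
R(1,0) (trapezoid, 2 panels, h=1.0500): 0.845944
R(1,1) = 0.845944 + (0.845944 − 1.042231)/3 = 0.780515

0.7805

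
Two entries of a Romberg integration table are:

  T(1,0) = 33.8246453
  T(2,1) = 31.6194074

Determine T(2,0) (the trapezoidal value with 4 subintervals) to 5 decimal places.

From T(2,1) = (4·T(2,0) − T(1,0))/3, solve for T(2,0):
4·T(2,0) = 3·31.6194074 + 33.8246453 = 128.6828675
T(2,0) = 32.1707169

32.17072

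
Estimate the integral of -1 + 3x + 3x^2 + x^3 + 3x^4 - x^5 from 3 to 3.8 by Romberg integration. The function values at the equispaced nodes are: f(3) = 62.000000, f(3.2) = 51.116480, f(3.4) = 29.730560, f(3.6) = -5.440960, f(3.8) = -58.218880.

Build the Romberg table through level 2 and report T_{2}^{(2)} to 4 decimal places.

T_{0}^{(0)} (trapezoid, 1 panel, h=0.8000): 1.512448
T_{1}^{(0)} (trapezoid, 2 panels, h=0.4000): 12.648448
T_{2}^{(0)} (trapezoid, 4 panels, h=0.2000): 15.459328
T_{1}^{(1)} = 12.648448 + (12.648448 − 1.512448)/3 = 16.360448
T_{2}^{(1)} = 15.459328 + (15.459328 − 12.648448)/3 = 16.396288
T_{2}^{(2)} = 16.396288 + (16.396288 − 16.360448)/15 = 16.398677

16.3987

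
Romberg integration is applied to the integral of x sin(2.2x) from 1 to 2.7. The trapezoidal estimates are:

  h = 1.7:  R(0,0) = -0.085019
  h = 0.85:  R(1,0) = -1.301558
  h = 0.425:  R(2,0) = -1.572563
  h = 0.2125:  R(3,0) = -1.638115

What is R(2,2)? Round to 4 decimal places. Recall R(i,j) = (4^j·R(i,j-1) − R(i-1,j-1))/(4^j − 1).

R(1,1) = (4·(-1.301558) − (-0.085019)) / 3 = -1.707071
R(2,1) = -1.572563 + (-1.572563 − (-1.301558))/3 = -1.662898
R(2,2) = -1.662898 + (-1.662898 − (-1.707071))/15 = -1.659953

-1.6600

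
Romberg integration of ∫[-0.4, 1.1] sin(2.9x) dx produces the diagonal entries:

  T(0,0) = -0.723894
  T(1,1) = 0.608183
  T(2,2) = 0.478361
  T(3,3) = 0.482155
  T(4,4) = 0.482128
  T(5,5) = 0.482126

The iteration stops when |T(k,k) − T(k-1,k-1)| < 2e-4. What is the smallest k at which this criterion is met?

k = 4

|T(1,1) − T(0,0)| = 1.332077 ≥ 2e-4
|T(2,2) − T(1,1)| = 0.129822 ≥ 2e-4
|T(3,3) − T(2,2)| = 0.003794 ≥ 2e-4
|T(4,4) − T(3,3)| = 0.000027 < 2e-4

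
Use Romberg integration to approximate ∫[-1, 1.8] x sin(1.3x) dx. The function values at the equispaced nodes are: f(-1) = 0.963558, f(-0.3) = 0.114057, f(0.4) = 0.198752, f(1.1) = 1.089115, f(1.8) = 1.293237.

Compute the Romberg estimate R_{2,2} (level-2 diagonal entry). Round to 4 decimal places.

R_{0,0} (trapezoid, 1 panel, h=2.8000): 3.159513
R_{1,0} (trapezoid, 2 panels, h=1.4000): 1.858009
R_{2,0} (trapezoid, 4 panels, h=0.7000): 1.771225
R_{1,1} = 1.858009 + (1.858009 − 3.159513)/3 = 1.424174
R_{2,1} = 1.771225 + (1.771225 − 1.858009)/3 = 1.742297
R_{2,2} = 1.742297 + (1.742297 − 1.424174)/15 = 1.763505

1.7635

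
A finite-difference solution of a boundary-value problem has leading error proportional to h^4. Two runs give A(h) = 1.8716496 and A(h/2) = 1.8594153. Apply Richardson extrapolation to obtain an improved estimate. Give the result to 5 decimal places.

The leading error scales as h^4; refining by a factor of 2 reduces it by 2^4 = 16.
Extrapolated value = (16·A(h/2) − A(h)) / (16 − 1)
= (16·1.8594153 − 1.8716496) / 15
= 27.8789952 / 15 = 1.8585997

1.85860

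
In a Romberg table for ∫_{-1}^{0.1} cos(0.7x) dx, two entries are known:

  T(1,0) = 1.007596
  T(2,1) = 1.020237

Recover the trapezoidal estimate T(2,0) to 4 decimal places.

1.0171

From T(2,1) = (4·T(2,0) − T(1,0))/3, solve for T(2,0):
4·T(2,0) = 3·1.020237 + 1.007596 = 4.068307
T(2,0) = 1.017077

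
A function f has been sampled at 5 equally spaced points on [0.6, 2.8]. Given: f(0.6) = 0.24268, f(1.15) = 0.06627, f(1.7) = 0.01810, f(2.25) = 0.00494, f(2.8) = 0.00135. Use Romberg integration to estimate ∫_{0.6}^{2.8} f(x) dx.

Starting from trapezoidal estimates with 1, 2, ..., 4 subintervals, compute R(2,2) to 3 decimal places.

R(0,0) (trapezoid, 1 panel, h=2.2000): 0.26843
R(1,0) (trapezoid, 2 panels, h=1.1000): 0.15413
R(2,0) (trapezoid, 4 panels, h=0.5500): 0.11623
R(1,1) = 0.15413 + (0.15413 − 0.26843)/3 = 0.11603
R(2,1) = 0.11623 + (0.11623 − 0.15413)/3 = 0.10360
R(2,2) = 0.10360 + (0.10360 − 0.11603)/15 = 0.10277

0.103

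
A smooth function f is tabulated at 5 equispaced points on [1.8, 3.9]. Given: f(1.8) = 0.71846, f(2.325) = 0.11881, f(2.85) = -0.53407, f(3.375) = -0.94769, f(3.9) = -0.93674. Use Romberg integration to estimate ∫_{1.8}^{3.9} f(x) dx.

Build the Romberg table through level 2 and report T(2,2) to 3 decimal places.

T(0,0) (trapezoid, 1 panel, h=2.1000): -0.22919
T(1,0) (trapezoid, 2 panels, h=1.0500): -0.67537
T(2,0) (trapezoid, 4 panels, h=0.5250): -0.77285
T(1,1) = -0.67537 + (-0.67537 − (-0.22919))/3 = -0.82410
T(2,1) = -0.77285 + (-0.77285 − (-0.67537))/3 = -0.80534
T(2,2) = -0.80534 + (-0.80534 − (-0.82410))/15 = -0.80409

-0.804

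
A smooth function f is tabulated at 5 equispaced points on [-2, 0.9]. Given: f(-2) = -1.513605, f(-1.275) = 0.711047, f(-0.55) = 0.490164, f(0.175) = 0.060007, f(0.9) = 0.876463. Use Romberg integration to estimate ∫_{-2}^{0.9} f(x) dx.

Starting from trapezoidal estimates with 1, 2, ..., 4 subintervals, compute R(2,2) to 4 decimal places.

R(0,0) (trapezoid, 1 panel, h=2.9000): -0.923856
R(1,0) (trapezoid, 2 panels, h=1.4500): 0.248810
R(2,0) (trapezoid, 4 panels, h=0.7250): 0.683419
R(1,1) = 0.248810 + (0.248810 − (-0.923856))/3 = 0.639699
R(2,1) = 0.683419 + (0.683419 − 0.248810)/3 = 0.828289
R(2,2) = 0.828289 + (0.828289 − 0.639699)/15 = 0.840862

0.8409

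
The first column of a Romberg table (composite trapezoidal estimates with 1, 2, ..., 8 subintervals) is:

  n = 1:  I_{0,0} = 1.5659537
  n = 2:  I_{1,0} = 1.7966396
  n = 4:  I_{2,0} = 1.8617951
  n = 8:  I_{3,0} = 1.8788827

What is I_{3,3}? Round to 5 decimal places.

I_{1,1} = 1.7966396 + (1.7966396 − 1.5659537)/3 = 1.8735349
I_{2,1} = (4·1.8617951 − 1.7966396) / 3 = 1.8835136
I_{3,1} = (4·1.8788827 − 1.8617951) / 3 = 1.8845786
I_{2,2} = (16·1.8835136 − 1.8735349) / 15 = 1.8841788
I_{3,2} = (16·1.8845786 − 1.8835136) / 15 = 1.8846496
I_{3,3} = 1.8846496 + (1.8846496 − 1.8841788)/63 = 1.8846571

1.88466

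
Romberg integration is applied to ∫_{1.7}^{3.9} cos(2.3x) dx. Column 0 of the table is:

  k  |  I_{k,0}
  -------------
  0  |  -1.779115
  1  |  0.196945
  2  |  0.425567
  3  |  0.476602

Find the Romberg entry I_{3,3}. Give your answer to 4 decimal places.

0.4933

I_{1,1} = (4·0.196945 − (-1.779115)) / 3 = 0.855632
I_{2,1} = 0.425567 + (0.425567 − 0.196945)/3 = 0.501774
I_{3,1} = 0.476602 + (0.476602 − 0.425567)/3 = 0.493614
I_{2,2} = (16·0.501774 − 0.855632) / 15 = 0.478183
I_{3,2} = 0.493614 + (0.493614 − 0.501774)/15 = 0.493070
I_{3,3} = (64·0.493070 − 0.478183) / 63 = 0.493306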